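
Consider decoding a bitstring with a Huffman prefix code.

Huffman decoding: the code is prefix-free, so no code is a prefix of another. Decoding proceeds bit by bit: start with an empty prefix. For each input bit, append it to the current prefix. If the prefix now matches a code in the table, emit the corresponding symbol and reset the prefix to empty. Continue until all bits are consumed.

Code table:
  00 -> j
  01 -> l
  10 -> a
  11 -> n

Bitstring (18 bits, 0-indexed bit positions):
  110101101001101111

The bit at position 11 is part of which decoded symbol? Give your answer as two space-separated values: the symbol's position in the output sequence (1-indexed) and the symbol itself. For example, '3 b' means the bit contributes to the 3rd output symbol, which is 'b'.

Answer: 6 l

Derivation:
Bit 0: prefix='1' (no match yet)
Bit 1: prefix='11' -> emit 'n', reset
Bit 2: prefix='0' (no match yet)
Bit 3: prefix='01' -> emit 'l', reset
Bit 4: prefix='0' (no match yet)
Bit 5: prefix='01' -> emit 'l', reset
Bit 6: prefix='1' (no match yet)
Bit 7: prefix='10' -> emit 'a', reset
Bit 8: prefix='1' (no match yet)
Bit 9: prefix='10' -> emit 'a', reset
Bit 10: prefix='0' (no match yet)
Bit 11: prefix='01' -> emit 'l', reset
Bit 12: prefix='1' (no match yet)
Bit 13: prefix='10' -> emit 'a', reset
Bit 14: prefix='1' (no match yet)
Bit 15: prefix='11' -> emit 'n', reset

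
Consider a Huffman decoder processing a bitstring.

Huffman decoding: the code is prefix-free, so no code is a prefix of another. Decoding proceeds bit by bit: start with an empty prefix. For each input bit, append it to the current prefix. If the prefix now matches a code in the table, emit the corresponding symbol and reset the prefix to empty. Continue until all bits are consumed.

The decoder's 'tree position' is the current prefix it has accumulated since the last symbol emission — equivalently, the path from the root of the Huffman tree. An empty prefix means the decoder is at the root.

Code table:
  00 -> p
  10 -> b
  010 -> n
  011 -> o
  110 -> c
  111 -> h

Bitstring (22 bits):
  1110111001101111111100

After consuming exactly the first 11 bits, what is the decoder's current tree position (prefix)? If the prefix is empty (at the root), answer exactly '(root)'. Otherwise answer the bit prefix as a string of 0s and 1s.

Bit 0: prefix='1' (no match yet)
Bit 1: prefix='11' (no match yet)
Bit 2: prefix='111' -> emit 'h', reset
Bit 3: prefix='0' (no match yet)
Bit 4: prefix='01' (no match yet)
Bit 5: prefix='011' -> emit 'o', reset
Bit 6: prefix='1' (no match yet)
Bit 7: prefix='10' -> emit 'b', reset
Bit 8: prefix='0' (no match yet)
Bit 9: prefix='01' (no match yet)
Bit 10: prefix='011' -> emit 'o', reset

Answer: (root)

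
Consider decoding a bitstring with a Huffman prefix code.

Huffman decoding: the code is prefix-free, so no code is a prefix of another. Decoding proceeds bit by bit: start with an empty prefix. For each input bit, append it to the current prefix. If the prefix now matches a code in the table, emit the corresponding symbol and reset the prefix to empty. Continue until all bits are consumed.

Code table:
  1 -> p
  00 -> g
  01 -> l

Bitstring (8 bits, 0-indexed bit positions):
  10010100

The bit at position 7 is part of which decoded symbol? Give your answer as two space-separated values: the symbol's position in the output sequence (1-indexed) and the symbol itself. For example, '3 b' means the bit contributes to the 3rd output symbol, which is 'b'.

Answer: 5 g

Derivation:
Bit 0: prefix='1' -> emit 'p', reset
Bit 1: prefix='0' (no match yet)
Bit 2: prefix='00' -> emit 'g', reset
Bit 3: prefix='1' -> emit 'p', reset
Bit 4: prefix='0' (no match yet)
Bit 5: prefix='01' -> emit 'l', reset
Bit 6: prefix='0' (no match yet)
Bit 7: prefix='00' -> emit 'g', reset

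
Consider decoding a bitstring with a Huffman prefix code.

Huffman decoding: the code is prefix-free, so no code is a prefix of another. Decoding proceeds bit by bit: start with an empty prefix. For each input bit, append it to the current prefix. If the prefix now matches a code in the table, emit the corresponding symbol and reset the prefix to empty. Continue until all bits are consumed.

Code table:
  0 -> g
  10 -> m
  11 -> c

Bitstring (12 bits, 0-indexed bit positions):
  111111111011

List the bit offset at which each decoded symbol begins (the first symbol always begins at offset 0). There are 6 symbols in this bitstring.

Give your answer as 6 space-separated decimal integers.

Bit 0: prefix='1' (no match yet)
Bit 1: prefix='11' -> emit 'c', reset
Bit 2: prefix='1' (no match yet)
Bit 3: prefix='11' -> emit 'c', reset
Bit 4: prefix='1' (no match yet)
Bit 5: prefix='11' -> emit 'c', reset
Bit 6: prefix='1' (no match yet)
Bit 7: prefix='11' -> emit 'c', reset
Bit 8: prefix='1' (no match yet)
Bit 9: prefix='10' -> emit 'm', reset
Bit 10: prefix='1' (no match yet)
Bit 11: prefix='11' -> emit 'c', reset

Answer: 0 2 4 6 8 10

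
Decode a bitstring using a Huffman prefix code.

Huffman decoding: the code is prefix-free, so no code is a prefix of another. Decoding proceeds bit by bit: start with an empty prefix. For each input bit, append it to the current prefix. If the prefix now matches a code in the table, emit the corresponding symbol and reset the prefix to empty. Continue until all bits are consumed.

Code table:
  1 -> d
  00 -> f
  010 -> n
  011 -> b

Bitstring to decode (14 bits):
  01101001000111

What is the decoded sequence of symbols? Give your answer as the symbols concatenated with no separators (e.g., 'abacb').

Answer: bnnfddd

Derivation:
Bit 0: prefix='0' (no match yet)
Bit 1: prefix='01' (no match yet)
Bit 2: prefix='011' -> emit 'b', reset
Bit 3: prefix='0' (no match yet)
Bit 4: prefix='01' (no match yet)
Bit 5: prefix='010' -> emit 'n', reset
Bit 6: prefix='0' (no match yet)
Bit 7: prefix='01' (no match yet)
Bit 8: prefix='010' -> emit 'n', reset
Bit 9: prefix='0' (no match yet)
Bit 10: prefix='00' -> emit 'f', reset
Bit 11: prefix='1' -> emit 'd', reset
Bit 12: prefix='1' -> emit 'd', reset
Bit 13: prefix='1' -> emit 'd', reset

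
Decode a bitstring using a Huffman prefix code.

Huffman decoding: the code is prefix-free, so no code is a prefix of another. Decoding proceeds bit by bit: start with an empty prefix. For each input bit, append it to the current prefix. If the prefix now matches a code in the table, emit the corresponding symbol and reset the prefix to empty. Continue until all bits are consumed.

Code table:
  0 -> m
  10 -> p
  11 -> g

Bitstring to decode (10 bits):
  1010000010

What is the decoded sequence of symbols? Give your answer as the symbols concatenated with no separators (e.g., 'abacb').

Answer: ppmmmmp

Derivation:
Bit 0: prefix='1' (no match yet)
Bit 1: prefix='10' -> emit 'p', reset
Bit 2: prefix='1' (no match yet)
Bit 3: prefix='10' -> emit 'p', reset
Bit 4: prefix='0' -> emit 'm', reset
Bit 5: prefix='0' -> emit 'm', reset
Bit 6: prefix='0' -> emit 'm', reset
Bit 7: prefix='0' -> emit 'm', reset
Bit 8: prefix='1' (no match yet)
Bit 9: prefix='10' -> emit 'p', reset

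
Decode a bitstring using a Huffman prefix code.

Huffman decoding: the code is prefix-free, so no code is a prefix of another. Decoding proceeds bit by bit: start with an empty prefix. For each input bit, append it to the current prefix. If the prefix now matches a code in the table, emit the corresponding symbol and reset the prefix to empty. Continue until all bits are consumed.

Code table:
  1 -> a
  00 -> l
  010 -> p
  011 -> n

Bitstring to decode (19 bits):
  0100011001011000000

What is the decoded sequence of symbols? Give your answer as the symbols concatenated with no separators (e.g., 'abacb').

Answer: plaalanlll

Derivation:
Bit 0: prefix='0' (no match yet)
Bit 1: prefix='01' (no match yet)
Bit 2: prefix='010' -> emit 'p', reset
Bit 3: prefix='0' (no match yet)
Bit 4: prefix='00' -> emit 'l', reset
Bit 5: prefix='1' -> emit 'a', reset
Bit 6: prefix='1' -> emit 'a', reset
Bit 7: prefix='0' (no match yet)
Bit 8: prefix='00' -> emit 'l', reset
Bit 9: prefix='1' -> emit 'a', reset
Bit 10: prefix='0' (no match yet)
Bit 11: prefix='01' (no match yet)
Bit 12: prefix='011' -> emit 'n', reset
Bit 13: prefix='0' (no match yet)
Bit 14: prefix='00' -> emit 'l', reset
Bit 15: prefix='0' (no match yet)
Bit 16: prefix='00' -> emit 'l', reset
Bit 17: prefix='0' (no match yet)
Bit 18: prefix='00' -> emit 'l', reset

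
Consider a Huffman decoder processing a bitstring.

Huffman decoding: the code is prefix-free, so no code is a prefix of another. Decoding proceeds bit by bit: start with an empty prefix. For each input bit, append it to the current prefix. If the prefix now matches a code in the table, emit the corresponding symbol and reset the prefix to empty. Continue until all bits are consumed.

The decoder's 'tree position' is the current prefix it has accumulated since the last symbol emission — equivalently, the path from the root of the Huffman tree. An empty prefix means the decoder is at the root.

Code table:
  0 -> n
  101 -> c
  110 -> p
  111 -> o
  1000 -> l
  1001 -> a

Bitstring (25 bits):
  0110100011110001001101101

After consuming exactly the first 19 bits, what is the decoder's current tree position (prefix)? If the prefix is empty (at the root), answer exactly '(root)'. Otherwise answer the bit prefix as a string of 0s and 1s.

Bit 0: prefix='0' -> emit 'n', reset
Bit 1: prefix='1' (no match yet)
Bit 2: prefix='11' (no match yet)
Bit 3: prefix='110' -> emit 'p', reset
Bit 4: prefix='1' (no match yet)
Bit 5: prefix='10' (no match yet)
Bit 6: prefix='100' (no match yet)
Bit 7: prefix='1000' -> emit 'l', reset
Bit 8: prefix='1' (no match yet)
Bit 9: prefix='11' (no match yet)
Bit 10: prefix='111' -> emit 'o', reset
Bit 11: prefix='1' (no match yet)
Bit 12: prefix='10' (no match yet)
Bit 13: prefix='100' (no match yet)
Bit 14: prefix='1000' -> emit 'l', reset
Bit 15: prefix='1' (no match yet)
Bit 16: prefix='10' (no match yet)
Bit 17: prefix='100' (no match yet)
Bit 18: prefix='1001' -> emit 'a', reset

Answer: (root)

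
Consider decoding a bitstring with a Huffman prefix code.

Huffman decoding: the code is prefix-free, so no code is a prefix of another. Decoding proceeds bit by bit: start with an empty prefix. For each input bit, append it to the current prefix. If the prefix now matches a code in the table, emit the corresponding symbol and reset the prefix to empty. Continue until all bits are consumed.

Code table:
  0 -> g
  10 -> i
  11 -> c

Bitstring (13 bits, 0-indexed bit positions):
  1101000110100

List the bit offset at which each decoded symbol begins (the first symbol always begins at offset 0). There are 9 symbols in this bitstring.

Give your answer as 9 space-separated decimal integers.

Answer: 0 2 3 5 6 7 9 10 12

Derivation:
Bit 0: prefix='1' (no match yet)
Bit 1: prefix='11' -> emit 'c', reset
Bit 2: prefix='0' -> emit 'g', reset
Bit 3: prefix='1' (no match yet)
Bit 4: prefix='10' -> emit 'i', reset
Bit 5: prefix='0' -> emit 'g', reset
Bit 6: prefix='0' -> emit 'g', reset
Bit 7: prefix='1' (no match yet)
Bit 8: prefix='11' -> emit 'c', reset
Bit 9: prefix='0' -> emit 'g', reset
Bit 10: prefix='1' (no match yet)
Bit 11: prefix='10' -> emit 'i', reset
Bit 12: prefix='0' -> emit 'g', reset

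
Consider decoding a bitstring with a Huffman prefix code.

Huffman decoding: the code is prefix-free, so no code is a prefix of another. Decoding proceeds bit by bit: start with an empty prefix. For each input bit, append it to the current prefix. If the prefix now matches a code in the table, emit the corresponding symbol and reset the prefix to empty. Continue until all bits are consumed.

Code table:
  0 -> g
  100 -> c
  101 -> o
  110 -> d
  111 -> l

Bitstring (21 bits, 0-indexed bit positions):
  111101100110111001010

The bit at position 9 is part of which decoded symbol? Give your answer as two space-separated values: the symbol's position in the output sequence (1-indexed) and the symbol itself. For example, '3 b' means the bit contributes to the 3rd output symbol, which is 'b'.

Bit 0: prefix='1' (no match yet)
Bit 1: prefix='11' (no match yet)
Bit 2: prefix='111' -> emit 'l', reset
Bit 3: prefix='1' (no match yet)
Bit 4: prefix='10' (no match yet)
Bit 5: prefix='101' -> emit 'o', reset
Bit 6: prefix='1' (no match yet)
Bit 7: prefix='10' (no match yet)
Bit 8: prefix='100' -> emit 'c', reset
Bit 9: prefix='1' (no match yet)
Bit 10: prefix='11' (no match yet)
Bit 11: prefix='110' -> emit 'd', reset
Bit 12: prefix='1' (no match yet)
Bit 13: prefix='11' (no match yet)

Answer: 4 d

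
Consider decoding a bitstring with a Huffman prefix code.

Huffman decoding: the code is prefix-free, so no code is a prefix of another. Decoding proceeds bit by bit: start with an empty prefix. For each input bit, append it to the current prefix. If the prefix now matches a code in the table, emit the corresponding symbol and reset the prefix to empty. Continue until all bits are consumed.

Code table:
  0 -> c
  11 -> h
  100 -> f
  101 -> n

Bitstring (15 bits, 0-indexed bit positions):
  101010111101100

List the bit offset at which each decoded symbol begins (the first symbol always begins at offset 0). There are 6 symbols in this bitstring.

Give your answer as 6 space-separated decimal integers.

Answer: 0 3 4 7 9 12

Derivation:
Bit 0: prefix='1' (no match yet)
Bit 1: prefix='10' (no match yet)
Bit 2: prefix='101' -> emit 'n', reset
Bit 3: prefix='0' -> emit 'c', reset
Bit 4: prefix='1' (no match yet)
Bit 5: prefix='10' (no match yet)
Bit 6: prefix='101' -> emit 'n', reset
Bit 7: prefix='1' (no match yet)
Bit 8: prefix='11' -> emit 'h', reset
Bit 9: prefix='1' (no match yet)
Bit 10: prefix='10' (no match yet)
Bit 11: prefix='101' -> emit 'n', reset
Bit 12: prefix='1' (no match yet)
Bit 13: prefix='10' (no match yet)
Bit 14: prefix='100' -> emit 'f', reset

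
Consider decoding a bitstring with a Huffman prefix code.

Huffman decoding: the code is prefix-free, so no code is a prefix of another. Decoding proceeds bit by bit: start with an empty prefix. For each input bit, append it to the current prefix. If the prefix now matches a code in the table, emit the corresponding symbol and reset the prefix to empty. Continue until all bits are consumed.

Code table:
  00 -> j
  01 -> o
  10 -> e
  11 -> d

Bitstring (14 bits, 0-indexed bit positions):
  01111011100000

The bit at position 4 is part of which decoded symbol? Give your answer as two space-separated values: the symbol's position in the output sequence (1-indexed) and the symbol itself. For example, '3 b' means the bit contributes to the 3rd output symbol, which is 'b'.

Answer: 3 e

Derivation:
Bit 0: prefix='0' (no match yet)
Bit 1: prefix='01' -> emit 'o', reset
Bit 2: prefix='1' (no match yet)
Bit 3: prefix='11' -> emit 'd', reset
Bit 4: prefix='1' (no match yet)
Bit 5: prefix='10' -> emit 'e', reset
Bit 6: prefix='1' (no match yet)
Bit 7: prefix='11' -> emit 'd', reset
Bit 8: prefix='1' (no match yet)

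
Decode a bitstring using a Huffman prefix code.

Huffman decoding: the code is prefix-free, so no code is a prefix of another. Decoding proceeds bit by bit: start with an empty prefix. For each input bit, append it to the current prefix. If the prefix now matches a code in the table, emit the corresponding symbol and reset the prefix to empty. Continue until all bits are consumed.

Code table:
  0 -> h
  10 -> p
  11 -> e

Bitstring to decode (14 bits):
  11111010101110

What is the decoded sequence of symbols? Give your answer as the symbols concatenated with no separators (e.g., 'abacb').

Answer: eepppep

Derivation:
Bit 0: prefix='1' (no match yet)
Bit 1: prefix='11' -> emit 'e', reset
Bit 2: prefix='1' (no match yet)
Bit 3: prefix='11' -> emit 'e', reset
Bit 4: prefix='1' (no match yet)
Bit 5: prefix='10' -> emit 'p', reset
Bit 6: prefix='1' (no match yet)
Bit 7: prefix='10' -> emit 'p', reset
Bit 8: prefix='1' (no match yet)
Bit 9: prefix='10' -> emit 'p', reset
Bit 10: prefix='1' (no match yet)
Bit 11: prefix='11' -> emit 'e', reset
Bit 12: prefix='1' (no match yet)
Bit 13: prefix='10' -> emit 'p', reset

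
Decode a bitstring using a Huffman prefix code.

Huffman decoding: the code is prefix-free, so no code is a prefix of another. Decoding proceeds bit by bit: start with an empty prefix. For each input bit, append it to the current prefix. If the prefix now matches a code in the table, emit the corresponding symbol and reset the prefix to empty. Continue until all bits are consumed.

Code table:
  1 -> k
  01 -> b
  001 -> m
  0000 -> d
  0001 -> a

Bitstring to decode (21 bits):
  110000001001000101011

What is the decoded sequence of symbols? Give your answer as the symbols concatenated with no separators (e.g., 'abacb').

Bit 0: prefix='1' -> emit 'k', reset
Bit 1: prefix='1' -> emit 'k', reset
Bit 2: prefix='0' (no match yet)
Bit 3: prefix='00' (no match yet)
Bit 4: prefix='000' (no match yet)
Bit 5: prefix='0000' -> emit 'd', reset
Bit 6: prefix='0' (no match yet)
Bit 7: prefix='00' (no match yet)
Bit 8: prefix='001' -> emit 'm', reset
Bit 9: prefix='0' (no match yet)
Bit 10: prefix='00' (no match yet)
Bit 11: prefix='001' -> emit 'm', reset
Bit 12: prefix='0' (no match yet)
Bit 13: prefix='00' (no match yet)
Bit 14: prefix='000' (no match yet)
Bit 15: prefix='0001' -> emit 'a', reset
Bit 16: prefix='0' (no match yet)
Bit 17: prefix='01' -> emit 'b', reset
Bit 18: prefix='0' (no match yet)
Bit 19: prefix='01' -> emit 'b', reset
Bit 20: prefix='1' -> emit 'k', reset

Answer: kkdmmabbk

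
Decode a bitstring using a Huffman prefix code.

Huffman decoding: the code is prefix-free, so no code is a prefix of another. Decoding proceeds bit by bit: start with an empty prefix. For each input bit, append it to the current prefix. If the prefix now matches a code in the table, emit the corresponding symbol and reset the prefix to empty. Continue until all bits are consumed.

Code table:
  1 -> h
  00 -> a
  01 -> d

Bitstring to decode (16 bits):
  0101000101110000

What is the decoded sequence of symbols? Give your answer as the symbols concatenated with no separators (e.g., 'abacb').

Bit 0: prefix='0' (no match yet)
Bit 1: prefix='01' -> emit 'd', reset
Bit 2: prefix='0' (no match yet)
Bit 3: prefix='01' -> emit 'd', reset
Bit 4: prefix='0' (no match yet)
Bit 5: prefix='00' -> emit 'a', reset
Bit 6: prefix='0' (no match yet)
Bit 7: prefix='01' -> emit 'd', reset
Bit 8: prefix='0' (no match yet)
Bit 9: prefix='01' -> emit 'd', reset
Bit 10: prefix='1' -> emit 'h', reset
Bit 11: prefix='1' -> emit 'h', reset
Bit 12: prefix='0' (no match yet)
Bit 13: prefix='00' -> emit 'a', reset
Bit 14: prefix='0' (no match yet)
Bit 15: prefix='00' -> emit 'a', reset

Answer: ddaddhhaa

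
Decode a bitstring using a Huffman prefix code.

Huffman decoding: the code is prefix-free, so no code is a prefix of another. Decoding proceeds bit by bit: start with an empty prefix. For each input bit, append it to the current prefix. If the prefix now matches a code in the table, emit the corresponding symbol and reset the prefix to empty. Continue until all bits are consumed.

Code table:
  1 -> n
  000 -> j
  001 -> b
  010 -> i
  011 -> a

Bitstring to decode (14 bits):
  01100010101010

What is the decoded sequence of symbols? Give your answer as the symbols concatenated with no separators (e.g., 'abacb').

Answer: ajnini

Derivation:
Bit 0: prefix='0' (no match yet)
Bit 1: prefix='01' (no match yet)
Bit 2: prefix='011' -> emit 'a', reset
Bit 3: prefix='0' (no match yet)
Bit 4: prefix='00' (no match yet)
Bit 5: prefix='000' -> emit 'j', reset
Bit 6: prefix='1' -> emit 'n', reset
Bit 7: prefix='0' (no match yet)
Bit 8: prefix='01' (no match yet)
Bit 9: prefix='010' -> emit 'i', reset
Bit 10: prefix='1' -> emit 'n', reset
Bit 11: prefix='0' (no match yet)
Bit 12: prefix='01' (no match yet)
Bit 13: prefix='010' -> emit 'i', reset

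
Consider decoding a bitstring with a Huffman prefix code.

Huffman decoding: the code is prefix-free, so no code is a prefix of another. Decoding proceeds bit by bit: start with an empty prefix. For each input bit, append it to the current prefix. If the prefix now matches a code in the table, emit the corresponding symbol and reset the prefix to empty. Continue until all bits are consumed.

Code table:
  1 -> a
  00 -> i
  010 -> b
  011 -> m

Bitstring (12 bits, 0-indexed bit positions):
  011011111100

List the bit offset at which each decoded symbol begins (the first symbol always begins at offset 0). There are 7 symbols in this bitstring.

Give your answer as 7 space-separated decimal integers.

Bit 0: prefix='0' (no match yet)
Bit 1: prefix='01' (no match yet)
Bit 2: prefix='011' -> emit 'm', reset
Bit 3: prefix='0' (no match yet)
Bit 4: prefix='01' (no match yet)
Bit 5: prefix='011' -> emit 'm', reset
Bit 6: prefix='1' -> emit 'a', reset
Bit 7: prefix='1' -> emit 'a', reset
Bit 8: prefix='1' -> emit 'a', reset
Bit 9: prefix='1' -> emit 'a', reset
Bit 10: prefix='0' (no match yet)
Bit 11: prefix='00' -> emit 'i', reset

Answer: 0 3 6 7 8 9 10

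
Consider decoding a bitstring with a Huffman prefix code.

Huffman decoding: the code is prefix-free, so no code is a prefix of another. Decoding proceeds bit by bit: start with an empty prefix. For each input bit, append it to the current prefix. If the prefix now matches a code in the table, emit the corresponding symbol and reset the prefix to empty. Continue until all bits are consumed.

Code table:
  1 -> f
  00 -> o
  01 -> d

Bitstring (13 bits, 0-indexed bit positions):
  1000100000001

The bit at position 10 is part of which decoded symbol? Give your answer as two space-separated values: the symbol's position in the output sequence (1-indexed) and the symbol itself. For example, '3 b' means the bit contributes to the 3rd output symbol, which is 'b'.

Answer: 6 o

Derivation:
Bit 0: prefix='1' -> emit 'f', reset
Bit 1: prefix='0' (no match yet)
Bit 2: prefix='00' -> emit 'o', reset
Bit 3: prefix='0' (no match yet)
Bit 4: prefix='01' -> emit 'd', reset
Bit 5: prefix='0' (no match yet)
Bit 6: prefix='00' -> emit 'o', reset
Bit 7: prefix='0' (no match yet)
Bit 8: prefix='00' -> emit 'o', reset
Bit 9: prefix='0' (no match yet)
Bit 10: prefix='00' -> emit 'o', reset
Bit 11: prefix='0' (no match yet)
Bit 12: prefix='01' -> emit 'd', reset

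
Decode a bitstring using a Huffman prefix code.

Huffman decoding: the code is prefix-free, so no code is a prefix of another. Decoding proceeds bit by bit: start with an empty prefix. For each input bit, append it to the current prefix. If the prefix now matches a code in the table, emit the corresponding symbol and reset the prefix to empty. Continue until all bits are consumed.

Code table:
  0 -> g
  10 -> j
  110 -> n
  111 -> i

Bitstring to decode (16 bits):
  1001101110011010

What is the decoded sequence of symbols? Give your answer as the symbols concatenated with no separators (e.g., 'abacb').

Answer: jgniggnj

Derivation:
Bit 0: prefix='1' (no match yet)
Bit 1: prefix='10' -> emit 'j', reset
Bit 2: prefix='0' -> emit 'g', reset
Bit 3: prefix='1' (no match yet)
Bit 4: prefix='11' (no match yet)
Bit 5: prefix='110' -> emit 'n', reset
Bit 6: prefix='1' (no match yet)
Bit 7: prefix='11' (no match yet)
Bit 8: prefix='111' -> emit 'i', reset
Bit 9: prefix='0' -> emit 'g', reset
Bit 10: prefix='0' -> emit 'g', reset
Bit 11: prefix='1' (no match yet)
Bit 12: prefix='11' (no match yet)
Bit 13: prefix='110' -> emit 'n', reset
Bit 14: prefix='1' (no match yet)
Bit 15: prefix='10' -> emit 'j', reset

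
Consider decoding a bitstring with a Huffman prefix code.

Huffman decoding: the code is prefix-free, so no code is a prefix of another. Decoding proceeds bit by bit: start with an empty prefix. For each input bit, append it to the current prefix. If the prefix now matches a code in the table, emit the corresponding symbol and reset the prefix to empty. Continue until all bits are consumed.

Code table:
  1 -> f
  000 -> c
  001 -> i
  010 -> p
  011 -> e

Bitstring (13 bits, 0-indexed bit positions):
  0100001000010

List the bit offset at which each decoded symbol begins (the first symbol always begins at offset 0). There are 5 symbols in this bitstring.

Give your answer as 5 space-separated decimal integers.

Answer: 0 3 6 7 10

Derivation:
Bit 0: prefix='0' (no match yet)
Bit 1: prefix='01' (no match yet)
Bit 2: prefix='010' -> emit 'p', reset
Bit 3: prefix='0' (no match yet)
Bit 4: prefix='00' (no match yet)
Bit 5: prefix='000' -> emit 'c', reset
Bit 6: prefix='1' -> emit 'f', reset
Bit 7: prefix='0' (no match yet)
Bit 8: prefix='00' (no match yet)
Bit 9: prefix='000' -> emit 'c', reset
Bit 10: prefix='0' (no match yet)
Bit 11: prefix='01' (no match yet)
Bit 12: prefix='010' -> emit 'p', reset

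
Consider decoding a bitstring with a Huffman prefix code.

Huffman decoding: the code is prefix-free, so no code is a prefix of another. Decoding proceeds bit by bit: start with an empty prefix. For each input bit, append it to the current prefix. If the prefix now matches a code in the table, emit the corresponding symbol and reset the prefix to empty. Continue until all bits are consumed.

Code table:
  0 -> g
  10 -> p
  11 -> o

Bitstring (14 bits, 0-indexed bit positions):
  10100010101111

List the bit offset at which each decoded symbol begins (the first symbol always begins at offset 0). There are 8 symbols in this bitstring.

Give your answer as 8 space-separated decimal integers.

Answer: 0 2 4 5 6 8 10 12

Derivation:
Bit 0: prefix='1' (no match yet)
Bit 1: prefix='10' -> emit 'p', reset
Bit 2: prefix='1' (no match yet)
Bit 3: prefix='10' -> emit 'p', reset
Bit 4: prefix='0' -> emit 'g', reset
Bit 5: prefix='0' -> emit 'g', reset
Bit 6: prefix='1' (no match yet)
Bit 7: prefix='10' -> emit 'p', reset
Bit 8: prefix='1' (no match yet)
Bit 9: prefix='10' -> emit 'p', reset
Bit 10: prefix='1' (no match yet)
Bit 11: prefix='11' -> emit 'o', reset
Bit 12: prefix='1' (no match yet)
Bit 13: prefix='11' -> emit 'o', reset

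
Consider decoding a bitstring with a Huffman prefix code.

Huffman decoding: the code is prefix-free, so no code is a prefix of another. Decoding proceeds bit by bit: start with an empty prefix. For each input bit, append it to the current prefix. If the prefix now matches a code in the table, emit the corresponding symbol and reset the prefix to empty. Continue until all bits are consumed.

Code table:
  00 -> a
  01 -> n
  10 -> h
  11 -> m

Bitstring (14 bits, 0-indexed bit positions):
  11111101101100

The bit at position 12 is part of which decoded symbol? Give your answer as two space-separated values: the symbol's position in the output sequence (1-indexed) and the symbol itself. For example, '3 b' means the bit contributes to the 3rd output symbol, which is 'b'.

Answer: 7 a

Derivation:
Bit 0: prefix='1' (no match yet)
Bit 1: prefix='11' -> emit 'm', reset
Bit 2: prefix='1' (no match yet)
Bit 3: prefix='11' -> emit 'm', reset
Bit 4: prefix='1' (no match yet)
Bit 5: prefix='11' -> emit 'm', reset
Bit 6: prefix='0' (no match yet)
Bit 7: prefix='01' -> emit 'n', reset
Bit 8: prefix='1' (no match yet)
Bit 9: prefix='10' -> emit 'h', reset
Bit 10: prefix='1' (no match yet)
Bit 11: prefix='11' -> emit 'm', reset
Bit 12: prefix='0' (no match yet)
Bit 13: prefix='00' -> emit 'a', reset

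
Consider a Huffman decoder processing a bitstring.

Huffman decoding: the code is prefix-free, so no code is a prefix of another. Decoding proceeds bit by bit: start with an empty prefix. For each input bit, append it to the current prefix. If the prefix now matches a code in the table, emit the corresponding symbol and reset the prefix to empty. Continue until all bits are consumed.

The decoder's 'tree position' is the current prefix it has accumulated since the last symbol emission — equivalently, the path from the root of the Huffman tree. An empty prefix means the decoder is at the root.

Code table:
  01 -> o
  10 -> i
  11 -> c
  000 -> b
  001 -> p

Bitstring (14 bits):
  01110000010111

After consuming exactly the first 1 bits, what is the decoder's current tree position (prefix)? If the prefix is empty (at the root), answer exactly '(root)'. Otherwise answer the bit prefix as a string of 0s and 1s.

Answer: 0

Derivation:
Bit 0: prefix='0' (no match yet)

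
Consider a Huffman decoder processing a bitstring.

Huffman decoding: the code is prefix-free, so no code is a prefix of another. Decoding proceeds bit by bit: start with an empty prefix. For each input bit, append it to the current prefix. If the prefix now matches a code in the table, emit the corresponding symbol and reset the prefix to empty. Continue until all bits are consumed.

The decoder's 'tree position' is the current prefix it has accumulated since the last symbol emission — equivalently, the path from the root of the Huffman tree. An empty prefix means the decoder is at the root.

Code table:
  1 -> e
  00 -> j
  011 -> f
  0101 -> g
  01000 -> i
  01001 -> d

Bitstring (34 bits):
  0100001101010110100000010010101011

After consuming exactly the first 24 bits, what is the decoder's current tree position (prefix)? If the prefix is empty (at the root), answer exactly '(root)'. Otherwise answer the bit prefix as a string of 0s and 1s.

Bit 0: prefix='0' (no match yet)
Bit 1: prefix='01' (no match yet)
Bit 2: prefix='010' (no match yet)
Bit 3: prefix='0100' (no match yet)
Bit 4: prefix='01000' -> emit 'i', reset
Bit 5: prefix='0' (no match yet)
Bit 6: prefix='01' (no match yet)
Bit 7: prefix='011' -> emit 'f', reset
Bit 8: prefix='0' (no match yet)
Bit 9: prefix='01' (no match yet)
Bit 10: prefix='010' (no match yet)
Bit 11: prefix='0101' -> emit 'g', reset
Bit 12: prefix='0' (no match yet)
Bit 13: prefix='01' (no match yet)
Bit 14: prefix='011' -> emit 'f', reset
Bit 15: prefix='0' (no match yet)
Bit 16: prefix='01' (no match yet)
Bit 17: prefix='010' (no match yet)
Bit 18: prefix='0100' (no match yet)
Bit 19: prefix='01000' -> emit 'i', reset
Bit 20: prefix='0' (no match yet)
Bit 21: prefix='00' -> emit 'j', reset
Bit 22: prefix='0' (no match yet)
Bit 23: prefix='01' (no match yet)

Answer: 01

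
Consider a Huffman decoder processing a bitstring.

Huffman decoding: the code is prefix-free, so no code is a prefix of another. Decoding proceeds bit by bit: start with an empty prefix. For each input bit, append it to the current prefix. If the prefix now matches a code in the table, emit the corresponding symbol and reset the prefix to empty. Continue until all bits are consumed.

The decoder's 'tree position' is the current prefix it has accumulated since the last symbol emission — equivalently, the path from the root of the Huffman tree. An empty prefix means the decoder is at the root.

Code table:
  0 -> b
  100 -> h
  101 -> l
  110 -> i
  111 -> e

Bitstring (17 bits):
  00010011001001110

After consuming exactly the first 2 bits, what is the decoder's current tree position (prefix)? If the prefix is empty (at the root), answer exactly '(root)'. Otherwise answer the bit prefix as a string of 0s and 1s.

Bit 0: prefix='0' -> emit 'b', reset
Bit 1: prefix='0' -> emit 'b', reset

Answer: (root)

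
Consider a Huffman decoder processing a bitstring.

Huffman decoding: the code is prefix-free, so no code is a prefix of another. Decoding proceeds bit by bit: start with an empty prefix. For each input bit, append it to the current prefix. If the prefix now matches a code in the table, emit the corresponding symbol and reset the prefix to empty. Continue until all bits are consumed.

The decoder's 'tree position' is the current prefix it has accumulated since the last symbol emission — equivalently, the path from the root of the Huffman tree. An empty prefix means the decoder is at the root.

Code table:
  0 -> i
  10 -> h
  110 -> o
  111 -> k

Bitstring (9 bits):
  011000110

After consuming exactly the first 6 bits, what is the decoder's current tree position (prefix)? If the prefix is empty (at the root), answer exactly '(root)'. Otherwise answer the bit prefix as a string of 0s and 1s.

Bit 0: prefix='0' -> emit 'i', reset
Bit 1: prefix='1' (no match yet)
Bit 2: prefix='11' (no match yet)
Bit 3: prefix='110' -> emit 'o', reset
Bit 4: prefix='0' -> emit 'i', reset
Bit 5: prefix='0' -> emit 'i', reset

Answer: (root)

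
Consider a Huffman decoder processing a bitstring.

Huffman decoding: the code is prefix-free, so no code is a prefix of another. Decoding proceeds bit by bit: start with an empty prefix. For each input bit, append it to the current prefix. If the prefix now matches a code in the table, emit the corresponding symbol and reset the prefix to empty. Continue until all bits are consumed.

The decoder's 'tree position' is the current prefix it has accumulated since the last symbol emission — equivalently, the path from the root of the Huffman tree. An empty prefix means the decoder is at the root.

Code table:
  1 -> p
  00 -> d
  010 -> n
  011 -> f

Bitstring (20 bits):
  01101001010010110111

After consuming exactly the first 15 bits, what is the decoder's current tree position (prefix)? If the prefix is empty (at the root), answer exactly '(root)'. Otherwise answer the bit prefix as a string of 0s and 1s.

Answer: 01

Derivation:
Bit 0: prefix='0' (no match yet)
Bit 1: prefix='01' (no match yet)
Bit 2: prefix='011' -> emit 'f', reset
Bit 3: prefix='0' (no match yet)
Bit 4: prefix='01' (no match yet)
Bit 5: prefix='010' -> emit 'n', reset
Bit 6: prefix='0' (no match yet)
Bit 7: prefix='01' (no match yet)
Bit 8: prefix='010' -> emit 'n', reset
Bit 9: prefix='1' -> emit 'p', reset
Bit 10: prefix='0' (no match yet)
Bit 11: prefix='00' -> emit 'd', reset
Bit 12: prefix='1' -> emit 'p', reset
Bit 13: prefix='0' (no match yet)
Bit 14: prefix='01' (no match yet)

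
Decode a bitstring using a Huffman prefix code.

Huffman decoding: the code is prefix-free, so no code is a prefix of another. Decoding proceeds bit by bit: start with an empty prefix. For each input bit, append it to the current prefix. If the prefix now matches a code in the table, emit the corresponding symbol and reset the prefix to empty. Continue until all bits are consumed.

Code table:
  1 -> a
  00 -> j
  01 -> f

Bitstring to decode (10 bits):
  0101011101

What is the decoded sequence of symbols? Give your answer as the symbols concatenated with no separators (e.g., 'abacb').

Answer: fffaaf

Derivation:
Bit 0: prefix='0' (no match yet)
Bit 1: prefix='01' -> emit 'f', reset
Bit 2: prefix='0' (no match yet)
Bit 3: prefix='01' -> emit 'f', reset
Bit 4: prefix='0' (no match yet)
Bit 5: prefix='01' -> emit 'f', reset
Bit 6: prefix='1' -> emit 'a', reset
Bit 7: prefix='1' -> emit 'a', reset
Bit 8: prefix='0' (no match yet)
Bit 9: prefix='01' -> emit 'f', reset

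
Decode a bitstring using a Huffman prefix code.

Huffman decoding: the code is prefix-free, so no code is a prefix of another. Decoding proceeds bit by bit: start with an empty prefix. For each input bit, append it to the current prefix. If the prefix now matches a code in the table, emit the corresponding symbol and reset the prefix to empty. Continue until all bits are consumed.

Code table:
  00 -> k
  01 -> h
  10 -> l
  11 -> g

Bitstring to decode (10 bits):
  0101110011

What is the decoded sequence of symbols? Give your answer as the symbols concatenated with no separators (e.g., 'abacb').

Bit 0: prefix='0' (no match yet)
Bit 1: prefix='01' -> emit 'h', reset
Bit 2: prefix='0' (no match yet)
Bit 3: prefix='01' -> emit 'h', reset
Bit 4: prefix='1' (no match yet)
Bit 5: prefix='11' -> emit 'g', reset
Bit 6: prefix='0' (no match yet)
Bit 7: prefix='00' -> emit 'k', reset
Bit 8: prefix='1' (no match yet)
Bit 9: prefix='11' -> emit 'g', reset

Answer: hhgkg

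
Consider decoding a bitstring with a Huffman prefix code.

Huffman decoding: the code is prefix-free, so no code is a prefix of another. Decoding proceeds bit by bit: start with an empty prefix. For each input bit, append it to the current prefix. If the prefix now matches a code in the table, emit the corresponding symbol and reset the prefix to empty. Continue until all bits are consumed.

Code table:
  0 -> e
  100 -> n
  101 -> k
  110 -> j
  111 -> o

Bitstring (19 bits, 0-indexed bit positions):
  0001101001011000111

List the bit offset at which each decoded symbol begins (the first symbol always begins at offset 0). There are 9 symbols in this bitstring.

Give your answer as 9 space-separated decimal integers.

Answer: 0 1 2 3 6 9 12 15 16

Derivation:
Bit 0: prefix='0' -> emit 'e', reset
Bit 1: prefix='0' -> emit 'e', reset
Bit 2: prefix='0' -> emit 'e', reset
Bit 3: prefix='1' (no match yet)
Bit 4: prefix='11' (no match yet)
Bit 5: prefix='110' -> emit 'j', reset
Bit 6: prefix='1' (no match yet)
Bit 7: prefix='10' (no match yet)
Bit 8: prefix='100' -> emit 'n', reset
Bit 9: prefix='1' (no match yet)
Bit 10: prefix='10' (no match yet)
Bit 11: prefix='101' -> emit 'k', reset
Bit 12: prefix='1' (no match yet)
Bit 13: prefix='10' (no match yet)
Bit 14: prefix='100' -> emit 'n', reset
Bit 15: prefix='0' -> emit 'e', reset
Bit 16: prefix='1' (no match yet)
Bit 17: prefix='11' (no match yet)
Bit 18: prefix='111' -> emit 'o', reset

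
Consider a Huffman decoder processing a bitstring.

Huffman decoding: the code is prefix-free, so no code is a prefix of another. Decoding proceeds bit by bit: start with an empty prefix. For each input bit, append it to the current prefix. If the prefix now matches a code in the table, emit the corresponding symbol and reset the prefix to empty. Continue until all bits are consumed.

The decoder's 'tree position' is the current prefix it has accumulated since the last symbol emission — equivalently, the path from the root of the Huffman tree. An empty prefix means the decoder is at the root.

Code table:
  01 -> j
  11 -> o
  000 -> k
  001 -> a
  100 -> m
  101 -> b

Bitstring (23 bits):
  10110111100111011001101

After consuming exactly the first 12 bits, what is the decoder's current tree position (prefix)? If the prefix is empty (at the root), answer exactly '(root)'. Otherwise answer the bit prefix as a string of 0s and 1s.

Bit 0: prefix='1' (no match yet)
Bit 1: prefix='10' (no match yet)
Bit 2: prefix='101' -> emit 'b', reset
Bit 3: prefix='1' (no match yet)
Bit 4: prefix='10' (no match yet)
Bit 5: prefix='101' -> emit 'b', reset
Bit 6: prefix='1' (no match yet)
Bit 7: prefix='11' -> emit 'o', reset
Bit 8: prefix='1' (no match yet)
Bit 9: prefix='10' (no match yet)
Bit 10: prefix='100' -> emit 'm', reset
Bit 11: prefix='1' (no match yet)

Answer: 1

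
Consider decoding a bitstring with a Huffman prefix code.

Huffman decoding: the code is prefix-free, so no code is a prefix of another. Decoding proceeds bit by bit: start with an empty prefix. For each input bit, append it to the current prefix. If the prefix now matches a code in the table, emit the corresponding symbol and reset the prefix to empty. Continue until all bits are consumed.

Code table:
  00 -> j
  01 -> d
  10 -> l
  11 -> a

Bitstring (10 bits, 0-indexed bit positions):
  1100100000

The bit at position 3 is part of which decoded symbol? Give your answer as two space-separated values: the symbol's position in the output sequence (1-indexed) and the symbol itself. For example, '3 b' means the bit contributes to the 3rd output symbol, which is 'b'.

Bit 0: prefix='1' (no match yet)
Bit 1: prefix='11' -> emit 'a', reset
Bit 2: prefix='0' (no match yet)
Bit 3: prefix='00' -> emit 'j', reset
Bit 4: prefix='1' (no match yet)
Bit 5: prefix='10' -> emit 'l', reset
Bit 6: prefix='0' (no match yet)
Bit 7: prefix='00' -> emit 'j', reset

Answer: 2 j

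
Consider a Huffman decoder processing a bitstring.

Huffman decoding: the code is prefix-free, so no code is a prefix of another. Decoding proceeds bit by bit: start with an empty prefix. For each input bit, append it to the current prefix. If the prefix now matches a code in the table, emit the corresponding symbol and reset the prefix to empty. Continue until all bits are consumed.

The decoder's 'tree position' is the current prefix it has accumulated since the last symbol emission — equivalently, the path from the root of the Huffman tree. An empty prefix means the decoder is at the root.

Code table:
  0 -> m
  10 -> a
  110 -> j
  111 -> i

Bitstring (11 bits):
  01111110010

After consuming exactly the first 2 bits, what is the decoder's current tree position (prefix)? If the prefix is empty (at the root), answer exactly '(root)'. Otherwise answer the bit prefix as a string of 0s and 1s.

Bit 0: prefix='0' -> emit 'm', reset
Bit 1: prefix='1' (no match yet)

Answer: 1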